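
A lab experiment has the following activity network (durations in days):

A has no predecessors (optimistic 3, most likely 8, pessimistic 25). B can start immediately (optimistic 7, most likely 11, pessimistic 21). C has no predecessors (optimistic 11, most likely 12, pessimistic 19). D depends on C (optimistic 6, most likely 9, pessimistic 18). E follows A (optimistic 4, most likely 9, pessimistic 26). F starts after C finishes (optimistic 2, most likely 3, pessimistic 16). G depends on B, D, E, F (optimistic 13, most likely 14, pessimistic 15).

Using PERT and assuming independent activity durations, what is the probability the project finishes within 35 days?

0.205

te_A = (3 + 4·8 + 25)/6 = 60/6 = 10; σ²_A = ((25−3)/6)² = 13.444
te_B = (7 + 4·11 + 21)/6 = 72/6 = 12; σ²_B = ((21−7)/6)² = 5.444
te_C = (11 + 4·12 + 19)/6 = 78/6 = 13; σ²_C = ((19−11)/6)² = 1.778
te_D = (6 + 4·9 + 18)/6 = 60/6 = 10; σ²_D = ((18−6)/6)² = 4.000
te_E = (4 + 4·9 + 26)/6 = 66/6 = 11; σ²_E = ((26−4)/6)² = 13.444
te_F = (2 + 4·3 + 16)/6 = 30/6 = 5; σ²_F = ((16−2)/6)² = 5.444
te_G = (13 + 4·14 + 15)/6 = 84/6 = 14; σ²_G = ((15−13)/6)² = 0.111

Forward pass:
ES_A = 0; EF_A = 10
ES_B = 0; EF_B = 12
ES_C = 0; EF_C = 13
ES_D = 13; EF_D = 13+10 = 23
ES_E = 10; EF_E = 10+11 = 21
ES_F = 13; EF_F = 13+5 = 18
ES_G = max(EF_B=12, EF_D=23, EF_E=21, EF_F=18) = 23; EF_G = 23+14 = 37
Expected project duration μ = 37 days. Critical path: C → D → G.

Variance along critical path = 1.778 + 4.000 + 0.111 = 5.889; σ = √5.889 = 2.427 days.
Z = (35 − 37) / 2.427 = -0.824
P(T ≤ 35) = Φ(-0.824) ≈ 0.205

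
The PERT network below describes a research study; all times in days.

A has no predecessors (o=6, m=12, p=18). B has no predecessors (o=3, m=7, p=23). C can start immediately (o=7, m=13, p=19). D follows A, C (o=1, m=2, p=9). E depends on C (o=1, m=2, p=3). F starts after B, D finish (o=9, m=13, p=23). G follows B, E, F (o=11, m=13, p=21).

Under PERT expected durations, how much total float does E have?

15 days

te_A = (6 + 4·12 + 18)/6 = 72/6 = 12
te_B = (3 + 4·7 + 23)/6 = 54/6 = 9
te_C = (7 + 4·13 + 19)/6 = 78/6 = 13
te_D = (1 + 4·2 + 9)/6 = 18/6 = 3
te_E = (1 + 4·2 + 3)/6 = 12/6 = 2
te_F = (9 + 4·13 + 23)/6 = 84/6 = 14
te_G = (11 + 4·13 + 21)/6 = 84/6 = 14

Forward pass:
ES_A = 0; EF_A = 12
ES_B = 0; EF_B = 9
ES_C = 0; EF_C = 13
ES_D = max(EF_A=12, EF_C=13) = 13; EF_D = 13+3 = 16
ES_E = 13; EF_E = 13+2 = 15
ES_F = max(EF_B=9, EF_D=16) = 16; EF_F = 16+14 = 30
ES_G = max(EF_B=9, EF_E=15, EF_F=30) = 30; EF_G = 30+14 = 44
Expected project duration μ = 44 days. Critical path: C → D → F → G.

Backward pass:
LF_G = 44; LS_G = 44−14 = 30
LF_F = LS_G = 30; LS_F = 30−14 = 16
LF_E = LS_G = 30; LS_E = 30−2 = 28
LF_D = LS_F = 16; LS_D = 16−3 = 13
LF_C = min(LS_D=13, LS_E=28) = 13; LS_C = 13−13 = 0
LF_B = min(LS_F=16, LS_G=30) = 16; LS_B = 16−9 = 7
LF_A = LS_D = 13; LS_A = 13−12 = 1
Slack_E = LS_E − ES_E = 28 − 13 = 15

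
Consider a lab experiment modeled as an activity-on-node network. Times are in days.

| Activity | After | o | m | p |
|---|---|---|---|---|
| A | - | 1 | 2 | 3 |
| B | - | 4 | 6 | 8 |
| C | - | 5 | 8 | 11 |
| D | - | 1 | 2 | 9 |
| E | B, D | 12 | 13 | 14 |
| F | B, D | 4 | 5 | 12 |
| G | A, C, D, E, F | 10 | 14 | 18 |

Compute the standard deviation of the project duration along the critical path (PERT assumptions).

te_A = (1 + 4·2 + 3)/6 = 12/6 = 2; σ²_A = ((3−1)/6)² = 0.111
te_B = (4 + 4·6 + 8)/6 = 36/6 = 6; σ²_B = ((8−4)/6)² = 0.444
te_C = (5 + 4·8 + 11)/6 = 48/6 = 8; σ²_C = ((11−5)/6)² = 1.000
te_D = (1 + 4·2 + 9)/6 = 18/6 = 3; σ²_D = ((9−1)/6)² = 1.778
te_E = (12 + 4·13 + 14)/6 = 78/6 = 13; σ²_E = ((14−12)/6)² = 0.111
te_F = (4 + 4·5 + 12)/6 = 36/6 = 6; σ²_F = ((12−4)/6)² = 1.778
te_G = (10 + 4·14 + 18)/6 = 84/6 = 14; σ²_G = ((18−10)/6)² = 1.778

Forward pass:
ES_A = 0; EF_A = 2
ES_B = 0; EF_B = 6
ES_C = 0; EF_C = 8
ES_D = 0; EF_D = 3
ES_E = max(EF_B=6, EF_D=3) = 6; EF_E = 6+13 = 19
ES_F = max(EF_B=6, EF_D=3) = 6; EF_F = 6+6 = 12
ES_G = max(EF_A=2, EF_C=8, EF_D=3, EF_E=19, EF_F=12) = 19; EF_G = 19+14 = 33
Expected project duration μ = 33 days. Critical path: B → E → G.

Variance along critical path = 0.444 + 0.111 + 1.778 = 2.333
σ = √2.333 = 1.528 days

1.53 days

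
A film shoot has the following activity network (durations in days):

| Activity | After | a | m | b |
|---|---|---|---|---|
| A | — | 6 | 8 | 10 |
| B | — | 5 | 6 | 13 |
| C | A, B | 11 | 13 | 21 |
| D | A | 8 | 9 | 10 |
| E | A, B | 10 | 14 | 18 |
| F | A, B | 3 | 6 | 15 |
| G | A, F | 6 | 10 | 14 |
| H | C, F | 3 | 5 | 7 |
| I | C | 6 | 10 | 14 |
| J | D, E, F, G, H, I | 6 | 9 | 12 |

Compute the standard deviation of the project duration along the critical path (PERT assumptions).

te_A = (6 + 4·8 + 10)/6 = 48/6 = 8; σ²_A = ((10−6)/6)² = 0.444
te_B = (5 + 4·6 + 13)/6 = 42/6 = 7; σ²_B = ((13−5)/6)² = 1.778
te_C = (11 + 4·13 + 21)/6 = 84/6 = 14; σ²_C = ((21−11)/6)² = 2.778
te_D = (8 + 4·9 + 10)/6 = 54/6 = 9; σ²_D = ((10−8)/6)² = 0.111
te_E = (10 + 4·14 + 18)/6 = 84/6 = 14; σ²_E = ((18−10)/6)² = 1.778
te_F = (3 + 4·6 + 15)/6 = 42/6 = 7; σ²_F = ((15−3)/6)² = 4.000
te_G = (6 + 4·10 + 14)/6 = 60/6 = 10; σ²_G = ((14−6)/6)² = 1.778
te_H = (3 + 4·5 + 7)/6 = 30/6 = 5; σ²_H = ((7−3)/6)² = 0.444
te_I = (6 + 4·10 + 14)/6 = 60/6 = 10; σ²_I = ((14−6)/6)² = 1.778
te_J = (6 + 4·9 + 12)/6 = 54/6 = 9; σ²_J = ((12−6)/6)² = 1.000

Forward pass:
ES_A = 0; EF_A = 8
ES_B = 0; EF_B = 7
ES_C = max(EF_A=8, EF_B=7) = 8; EF_C = 8+14 = 22
ES_D = 8; EF_D = 8+9 = 17
ES_E = max(EF_A=8, EF_B=7) = 8; EF_E = 8+14 = 22
ES_F = max(EF_A=8, EF_B=7) = 8; EF_F = 8+7 = 15
ES_G = max(EF_A=8, EF_F=15) = 15; EF_G = 15+10 = 25
ES_H = max(EF_C=22, EF_F=15) = 22; EF_H = 22+5 = 27
ES_I = 22; EF_I = 22+10 = 32
ES_J = max(EF_D=17, EF_E=22, EF_F=15, EF_G=25, EF_H=27, EF_I=32) = 32; EF_J = 32+9 = 41
Expected project duration μ = 41 days. Critical path: A → C → I → J.

Variance along critical path = 0.444 + 2.778 + 1.778 + 1.000 = 6.000
σ = √6.000 = 2.449 days

2.45 days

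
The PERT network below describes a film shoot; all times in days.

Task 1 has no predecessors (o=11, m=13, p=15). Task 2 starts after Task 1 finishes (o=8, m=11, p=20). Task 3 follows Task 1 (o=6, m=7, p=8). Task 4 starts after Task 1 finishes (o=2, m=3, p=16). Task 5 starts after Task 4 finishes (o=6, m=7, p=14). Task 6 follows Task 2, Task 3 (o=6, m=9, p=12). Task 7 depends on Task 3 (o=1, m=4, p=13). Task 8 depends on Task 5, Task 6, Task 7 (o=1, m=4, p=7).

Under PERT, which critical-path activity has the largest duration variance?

Task 2

te_Task 1 = (11 + 4·13 + 15)/6 = 78/6 = 13; σ²_Task 1 = ((15−11)/6)² = 0.444
te_Task 2 = (8 + 4·11 + 20)/6 = 72/6 = 12; σ²_Task 2 = ((20−8)/6)² = 4.000
te_Task 3 = (6 + 4·7 + 8)/6 = 42/6 = 7; σ²_Task 3 = ((8−6)/6)² = 0.111
te_Task 4 = (2 + 4·3 + 16)/6 = 30/6 = 5; σ²_Task 4 = ((16−2)/6)² = 5.444
te_Task 5 = (6 + 4·7 + 14)/6 = 48/6 = 8; σ²_Task 5 = ((14−6)/6)² = 1.778
te_Task 6 = (6 + 4·9 + 12)/6 = 54/6 = 9; σ²_Task 6 = ((12−6)/6)² = 1.000
te_Task 7 = (1 + 4·4 + 13)/6 = 30/6 = 5; σ²_Task 7 = ((13−1)/6)² = 4.000
te_Task 8 = (1 + 4·4 + 7)/6 = 24/6 = 4; σ²_Task 8 = ((7−1)/6)² = 1.000

Forward pass:
ES_Task 1 = 0; EF_Task 1 = 13
ES_Task 2 = 13; EF_Task 2 = 13+12 = 25
ES_Task 3 = 13; EF_Task 3 = 13+7 = 20
ES_Task 4 = 13; EF_Task 4 = 13+5 = 18
ES_Task 5 = 18; EF_Task 5 = 18+8 = 26
ES_Task 6 = max(EF_Task 2=25, EF_Task 3=20) = 25; EF_Task 6 = 25+9 = 34
ES_Task 7 = 20; EF_Task 7 = 20+5 = 25
ES_Task 8 = max(EF_Task 5=26, EF_Task 6=34, EF_Task 7=25) = 34; EF_Task 8 = 34+4 = 38
Expected project duration μ = 38 days. Critical path: Task 1 → Task 2 → Task 6 → Task 8.

Variances on critical path: σ²_Task 1=0.444, σ²_Task 2=4.000, σ²_Task 6=1.000, σ²_Task 8=1.000.
Largest is σ²_Task 2 = 4.000.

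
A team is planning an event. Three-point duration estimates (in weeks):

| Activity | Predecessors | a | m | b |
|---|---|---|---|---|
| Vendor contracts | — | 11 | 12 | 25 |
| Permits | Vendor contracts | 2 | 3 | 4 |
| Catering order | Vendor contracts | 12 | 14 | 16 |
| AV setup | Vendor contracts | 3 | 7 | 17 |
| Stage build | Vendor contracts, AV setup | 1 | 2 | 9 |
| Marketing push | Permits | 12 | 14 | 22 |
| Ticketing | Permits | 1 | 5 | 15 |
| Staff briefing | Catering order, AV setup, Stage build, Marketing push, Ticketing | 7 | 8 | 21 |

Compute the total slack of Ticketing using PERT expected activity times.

9 weeks

te_Vendor contracts = (11 + 4·12 + 25)/6 = 84/6 = 14
te_Permits = (2 + 4·3 + 4)/6 = 18/6 = 3
te_Catering order = (12 + 4·14 + 16)/6 = 84/6 = 14
te_AV setup = (3 + 4·7 + 17)/6 = 48/6 = 8
te_Stage build = (1 + 4·2 + 9)/6 = 18/6 = 3
te_Marketing push = (12 + 4·14 + 22)/6 = 90/6 = 15
te_Ticketing = (1 + 4·5 + 15)/6 = 36/6 = 6
te_Staff briefing = (7 + 4·8 + 21)/6 = 60/6 = 10

Forward pass:
ES_Vendor contracts = 0; EF_Vendor contracts = 14
ES_Permits = 14; EF_Permits = 14+3 = 17
ES_Catering order = 14; EF_Catering order = 14+14 = 28
ES_AV setup = 14; EF_AV setup = 14+8 = 22
ES_Stage build = max(EF_Vendor contracts=14, EF_AV setup=22) = 22; EF_Stage build = 22+3 = 25
ES_Marketing push = 17; EF_Marketing push = 17+15 = 32
ES_Ticketing = 17; EF_Ticketing = 17+6 = 23
ES_Staff briefing = max(EF_Catering order=28, EF_AV setup=22, EF_Stage build=25, EF_Marketing push=32, EF_Ticketing=23) = 32; EF_Staff briefing = 32+10 = 42
Expected project duration μ = 42 weeks. Critical path: Vendor contracts → Permits → Marketing push → Staff briefing.

Backward pass:
LF_Staff briefing = 42; LS_Staff briefing = 42−10 = 32
LF_Ticketing = LS_Staff briefing = 32; LS_Ticketing = 32−6 = 26
LF_Marketing push = LS_Staff briefing = 32; LS_Marketing push = 32−15 = 17
LF_Stage build = LS_Staff briefing = 32; LS_Stage build = 32−3 = 29
LF_AV setup = min(LS_Stage build=29, LS_Staff briefing=32) = 29; LS_AV setup = 29−8 = 21
LF_Catering order = LS_Staff briefing = 32; LS_Catering order = 32−14 = 18
LF_Permits = min(LS_Marketing push=17, LS_Ticketing=26) = 17; LS_Permits = 17−3 = 14
LF_Vendor contracts = min(LS_Permits=14, LS_Catering order=18, LS_AV setup=21, LS_Stage build=29) = 14; LS_Vendor contracts = 14−14 = 0
Slack_Ticketing = LS_Ticketing − ES_Ticketing = 26 − 17 = 9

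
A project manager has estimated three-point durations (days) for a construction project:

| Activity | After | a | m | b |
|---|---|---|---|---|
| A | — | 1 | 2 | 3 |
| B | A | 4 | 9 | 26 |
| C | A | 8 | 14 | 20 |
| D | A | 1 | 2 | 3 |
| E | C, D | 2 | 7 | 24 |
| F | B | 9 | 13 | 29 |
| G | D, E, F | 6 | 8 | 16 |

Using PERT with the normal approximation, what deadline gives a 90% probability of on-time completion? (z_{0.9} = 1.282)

te_A = (1 + 4·2 + 3)/6 = 12/6 = 2; σ²_A = ((3−1)/6)² = 0.111
te_B = (4 + 4·9 + 26)/6 = 66/6 = 11; σ²_B = ((26−4)/6)² = 13.444
te_C = (8 + 4·14 + 20)/6 = 84/6 = 14; σ²_C = ((20−8)/6)² = 4.000
te_D = (1 + 4·2 + 3)/6 = 12/6 = 2; σ²_D = ((3−1)/6)² = 0.111
te_E = (2 + 4·7 + 24)/6 = 54/6 = 9; σ²_E = ((24−2)/6)² = 13.444
te_F = (9 + 4·13 + 29)/6 = 90/6 = 15; σ²_F = ((29−9)/6)² = 11.111
te_G = (6 + 4·8 + 16)/6 = 54/6 = 9; σ²_G = ((16−6)/6)² = 2.778

Forward pass:
ES_A = 0; EF_A = 2
ES_B = 2; EF_B = 2+11 = 13
ES_C = 2; EF_C = 2+14 = 16
ES_D = 2; EF_D = 2+2 = 4
ES_E = max(EF_C=16, EF_D=4) = 16; EF_E = 16+9 = 25
ES_F = 13; EF_F = 13+15 = 28
ES_G = max(EF_D=4, EF_E=25, EF_F=28) = 28; EF_G = 28+9 = 37
Expected project duration μ = 37 days. Critical path: A → B → F → G.

Variance along critical path = 0.111 + 13.444 + 11.111 + 2.778 = 27.444; σ = 5.239 days.
D = μ + z·σ = 37 + 1.282·5.239 = 43.7 days

43.7 days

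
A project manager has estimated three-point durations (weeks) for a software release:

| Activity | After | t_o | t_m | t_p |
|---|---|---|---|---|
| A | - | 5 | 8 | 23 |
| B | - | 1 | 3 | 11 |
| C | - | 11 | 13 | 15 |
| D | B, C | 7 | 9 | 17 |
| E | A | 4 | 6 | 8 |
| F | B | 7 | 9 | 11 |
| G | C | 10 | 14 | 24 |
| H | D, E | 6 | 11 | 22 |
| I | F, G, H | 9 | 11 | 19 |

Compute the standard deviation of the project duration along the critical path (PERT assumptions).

3.62 weeks

te_A = (5 + 4·8 + 23)/6 = 60/6 = 10; σ²_A = ((23−5)/6)² = 9.000
te_B = (1 + 4·3 + 11)/6 = 24/6 = 4; σ²_B = ((11−1)/6)² = 2.778
te_C = (11 + 4·13 + 15)/6 = 78/6 = 13; σ²_C = ((15−11)/6)² = 0.444
te_D = (7 + 4·9 + 17)/6 = 60/6 = 10; σ²_D = ((17−7)/6)² = 2.778
te_E = (4 + 4·6 + 8)/6 = 36/6 = 6; σ²_E = ((8−4)/6)² = 0.444
te_F = (7 + 4·9 + 11)/6 = 54/6 = 9; σ²_F = ((11−7)/6)² = 0.444
te_G = (10 + 4·14 + 24)/6 = 90/6 = 15; σ²_G = ((24−10)/6)² = 5.444
te_H = (6 + 4·11 + 22)/6 = 72/6 = 12; σ²_H = ((22−6)/6)² = 7.111
te_I = (9 + 4·11 + 19)/6 = 72/6 = 12; σ²_I = ((19−9)/6)² = 2.778

Forward pass:
ES_A = 0; EF_A = 10
ES_B = 0; EF_B = 4
ES_C = 0; EF_C = 13
ES_D = max(EF_B=4, EF_C=13) = 13; EF_D = 13+10 = 23
ES_E = 10; EF_E = 10+6 = 16
ES_F = 4; EF_F = 4+9 = 13
ES_G = 13; EF_G = 13+15 = 28
ES_H = max(EF_D=23, EF_E=16) = 23; EF_H = 23+12 = 35
ES_I = max(EF_F=13, EF_G=28, EF_H=35) = 35; EF_I = 35+12 = 47
Expected project duration μ = 47 weeks. Critical path: C → D → H → I.

Variance along critical path = 0.444 + 2.778 + 7.111 + 2.778 = 13.111
σ = √13.111 = 3.621 weeks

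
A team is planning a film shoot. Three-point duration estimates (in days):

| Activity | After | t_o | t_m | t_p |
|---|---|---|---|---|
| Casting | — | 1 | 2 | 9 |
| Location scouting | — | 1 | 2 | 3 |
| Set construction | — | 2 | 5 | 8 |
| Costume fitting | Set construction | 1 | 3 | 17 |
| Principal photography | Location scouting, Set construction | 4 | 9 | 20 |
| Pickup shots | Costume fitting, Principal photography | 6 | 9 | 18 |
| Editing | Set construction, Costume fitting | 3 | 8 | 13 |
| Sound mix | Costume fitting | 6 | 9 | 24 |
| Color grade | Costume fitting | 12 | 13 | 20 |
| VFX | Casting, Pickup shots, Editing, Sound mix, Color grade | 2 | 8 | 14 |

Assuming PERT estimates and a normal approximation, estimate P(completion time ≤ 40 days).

te_Casting = (1 + 4·2 + 9)/6 = 18/6 = 3; σ²_Casting = ((9−1)/6)² = 1.778
te_Location scouting = (1 + 4·2 + 3)/6 = 12/6 = 2; σ²_Location scouting = ((3−1)/6)² = 0.111
te_Set construction = (2 + 4·5 + 8)/6 = 30/6 = 5; σ²_Set construction = ((8−2)/6)² = 1.000
te_Costume fitting = (1 + 4·3 + 17)/6 = 30/6 = 5; σ²_Costume fitting = ((17−1)/6)² = 7.111
te_Principal photography = (4 + 4·9 + 20)/6 = 60/6 = 10; σ²_Principal photography = ((20−4)/6)² = 7.111
te_Pickup shots = (6 + 4·9 + 18)/6 = 60/6 = 10; σ²_Pickup shots = ((18−6)/6)² = 4.000
te_Editing = (3 + 4·8 + 13)/6 = 48/6 = 8; σ²_Editing = ((13−3)/6)² = 2.778
te_Sound mix = (6 + 4·9 + 24)/6 = 66/6 = 11; σ²_Sound mix = ((24−6)/6)² = 9.000
te_Color grade = (12 + 4·13 + 20)/6 = 84/6 = 14; σ²_Color grade = ((20−12)/6)² = 1.778
te_VFX = (2 + 4·8 + 14)/6 = 48/6 = 8; σ²_VFX = ((14−2)/6)² = 4.000

Forward pass:
ES_Casting = 0; EF_Casting = 3
ES_Location scouting = 0; EF_Location scouting = 2
ES_Set construction = 0; EF_Set construction = 5
ES_Costume fitting = 5; EF_Costume fitting = 5+5 = 10
ES_Principal photography = max(EF_Location scouting=2, EF_Set construction=5) = 5; EF_Principal photography = 5+10 = 15
ES_Pickup shots = max(EF_Costume fitting=10, EF_Principal photography=15) = 15; EF_Pickup shots = 15+10 = 25
ES_Editing = max(EF_Set construction=5, EF_Costume fitting=10) = 10; EF_Editing = 10+8 = 18
ES_Sound mix = 10; EF_Sound mix = 10+11 = 21
ES_Color grade = 10; EF_Color grade = 10+14 = 24
ES_VFX = max(EF_Casting=3, EF_Pickup shots=25, EF_Editing=18, EF_Sound mix=21, EF_Color grade=24) = 25; EF_VFX = 25+8 = 33
Expected project duration μ = 33 days. Critical path: Set construction → Principal photography → Pickup shots → VFX.

Variance along critical path = 1.000 + 7.111 + 4.000 + 4.000 = 16.111; σ = √16.111 = 4.014 days.
Z = (40 − 33) / 4.014 = 1.744
P(T ≤ 40) = Φ(1.744) ≈ 0.959

0.959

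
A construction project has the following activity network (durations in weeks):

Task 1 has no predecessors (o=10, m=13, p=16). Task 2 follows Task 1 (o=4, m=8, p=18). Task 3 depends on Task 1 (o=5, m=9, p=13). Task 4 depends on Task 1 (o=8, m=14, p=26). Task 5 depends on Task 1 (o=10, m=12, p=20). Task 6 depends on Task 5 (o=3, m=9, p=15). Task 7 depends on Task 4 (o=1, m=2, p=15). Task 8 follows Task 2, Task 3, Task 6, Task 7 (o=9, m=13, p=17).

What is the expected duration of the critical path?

48 weeks

te_Task 1 = (10 + 4·13 + 16)/6 = 78/6 = 13
te_Task 2 = (4 + 4·8 + 18)/6 = 54/6 = 9
te_Task 3 = (5 + 4·9 + 13)/6 = 54/6 = 9
te_Task 4 = (8 + 4·14 + 26)/6 = 90/6 = 15
te_Task 5 = (10 + 4·12 + 20)/6 = 78/6 = 13
te_Task 6 = (3 + 4·9 + 15)/6 = 54/6 = 9
te_Task 7 = (1 + 4·2 + 15)/6 = 24/6 = 4
te_Task 8 = (9 + 4·13 + 17)/6 = 78/6 = 13

Forward pass:
ES_Task 1 = 0; EF_Task 1 = 13
ES_Task 2 = 13; EF_Task 2 = 13+9 = 22
ES_Task 3 = 13; EF_Task 3 = 13+9 = 22
ES_Task 4 = 13; EF_Task 4 = 13+15 = 28
ES_Task 5 = 13; EF_Task 5 = 13+13 = 26
ES_Task 6 = 26; EF_Task 6 = 26+9 = 35
ES_Task 7 = 28; EF_Task 7 = 28+4 = 32
ES_Task 8 = max(EF_Task 2=22, EF_Task 3=22, EF_Task 6=35, EF_Task 7=32) = 35; EF_Task 8 = 35+13 = 48
Expected project duration μ = 48 weeks. Critical path: Task 1 → Task 5 → Task 6 → Task 8.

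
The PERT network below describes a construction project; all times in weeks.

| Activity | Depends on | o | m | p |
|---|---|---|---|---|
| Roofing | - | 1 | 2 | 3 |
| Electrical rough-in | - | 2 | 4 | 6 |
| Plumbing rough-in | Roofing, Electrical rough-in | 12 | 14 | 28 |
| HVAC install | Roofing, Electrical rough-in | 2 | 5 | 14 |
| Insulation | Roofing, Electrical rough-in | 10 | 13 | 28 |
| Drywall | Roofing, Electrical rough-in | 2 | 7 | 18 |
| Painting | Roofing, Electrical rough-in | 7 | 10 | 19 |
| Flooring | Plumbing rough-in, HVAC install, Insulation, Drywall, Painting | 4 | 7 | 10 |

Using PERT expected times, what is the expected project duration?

te_Roofing = (1 + 4·2 + 3)/6 = 12/6 = 2
te_Electrical rough-in = (2 + 4·4 + 6)/6 = 24/6 = 4
te_Plumbing rough-in = (12 + 4·14 + 28)/6 = 96/6 = 16
te_HVAC install = (2 + 4·5 + 14)/6 = 36/6 = 6
te_Insulation = (10 + 4·13 + 28)/6 = 90/6 = 15
te_Drywall = (2 + 4·7 + 18)/6 = 48/6 = 8
te_Painting = (7 + 4·10 + 19)/6 = 66/6 = 11
te_Flooring = (4 + 4·7 + 10)/6 = 42/6 = 7

Forward pass:
ES_Roofing = 0; EF_Roofing = 2
ES_Electrical rough-in = 0; EF_Electrical rough-in = 4
ES_Plumbing rough-in = max(EF_Roofing=2, EF_Electrical rough-in=4) = 4; EF_Plumbing rough-in = 4+16 = 20
ES_HVAC install = max(EF_Roofing=2, EF_Electrical rough-in=4) = 4; EF_HVAC install = 4+6 = 10
ES_Insulation = max(EF_Roofing=2, EF_Electrical rough-in=4) = 4; EF_Insulation = 4+15 = 19
ES_Drywall = max(EF_Roofing=2, EF_Electrical rough-in=4) = 4; EF_Drywall = 4+8 = 12
ES_Painting = max(EF_Roofing=2, EF_Electrical rough-in=4) = 4; EF_Painting = 4+11 = 15
ES_Flooring = max(EF_Plumbing rough-in=20, EF_HVAC install=10, EF_Insulation=19, EF_Drywall=12, EF_Painting=15) = 20; EF_Flooring = 20+7 = 27
Expected project duration μ = 27 weeks. Critical path: Electrical rough-in → Plumbing rough-in → Flooring.

27 weeks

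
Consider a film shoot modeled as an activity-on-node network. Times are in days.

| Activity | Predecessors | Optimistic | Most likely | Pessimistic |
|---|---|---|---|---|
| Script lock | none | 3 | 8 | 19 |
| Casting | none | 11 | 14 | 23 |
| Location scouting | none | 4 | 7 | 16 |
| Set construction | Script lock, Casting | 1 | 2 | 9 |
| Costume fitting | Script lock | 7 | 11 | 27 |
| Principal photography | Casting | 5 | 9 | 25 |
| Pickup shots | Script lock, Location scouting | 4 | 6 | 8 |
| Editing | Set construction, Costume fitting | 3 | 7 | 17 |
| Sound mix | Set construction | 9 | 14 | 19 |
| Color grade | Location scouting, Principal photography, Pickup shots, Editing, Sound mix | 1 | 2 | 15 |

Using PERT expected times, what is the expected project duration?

36 days

te_Script lock = (3 + 4·8 + 19)/6 = 54/6 = 9
te_Casting = (11 + 4·14 + 23)/6 = 90/6 = 15
te_Location scouting = (4 + 4·7 + 16)/6 = 48/6 = 8
te_Set construction = (1 + 4·2 + 9)/6 = 18/6 = 3
te_Costume fitting = (7 + 4·11 + 27)/6 = 78/6 = 13
te_Principal photography = (5 + 4·9 + 25)/6 = 66/6 = 11
te_Pickup shots = (4 + 4·6 + 8)/6 = 36/6 = 6
te_Editing = (3 + 4·7 + 17)/6 = 48/6 = 8
te_Sound mix = (9 + 4·14 + 19)/6 = 84/6 = 14
te_Color grade = (1 + 4·2 + 15)/6 = 24/6 = 4

Forward pass:
ES_Script lock = 0; EF_Script lock = 9
ES_Casting = 0; EF_Casting = 15
ES_Location scouting = 0; EF_Location scouting = 8
ES_Set construction = max(EF_Script lock=9, EF_Casting=15) = 15; EF_Set construction = 15+3 = 18
ES_Costume fitting = 9; EF_Costume fitting = 9+13 = 22
ES_Principal photography = 15; EF_Principal photography = 15+11 = 26
ES_Pickup shots = max(EF_Script lock=9, EF_Location scouting=8) = 9; EF_Pickup shots = 9+6 = 15
ES_Editing = max(EF_Set construction=18, EF_Costume fitting=22) = 22; EF_Editing = 22+8 = 30
ES_Sound mix = 18; EF_Sound mix = 18+14 = 32
ES_Color grade = max(EF_Location scouting=8, EF_Principal photography=26, EF_Pickup shots=15, EF_Editing=30, EF_Sound mix=32) = 32; EF_Color grade = 32+4 = 36
Expected project duration μ = 36 days. Critical path: Casting → Set construction → Sound mix → Color grade.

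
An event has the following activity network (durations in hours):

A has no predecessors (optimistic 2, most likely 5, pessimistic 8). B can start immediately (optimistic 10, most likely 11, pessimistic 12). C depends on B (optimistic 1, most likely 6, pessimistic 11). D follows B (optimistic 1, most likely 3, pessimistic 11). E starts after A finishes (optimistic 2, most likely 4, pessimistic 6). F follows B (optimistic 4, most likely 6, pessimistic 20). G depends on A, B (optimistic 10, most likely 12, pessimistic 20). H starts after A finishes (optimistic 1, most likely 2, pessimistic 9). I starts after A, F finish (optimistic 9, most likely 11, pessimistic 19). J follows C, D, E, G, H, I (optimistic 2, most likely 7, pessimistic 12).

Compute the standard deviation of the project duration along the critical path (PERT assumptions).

te_A = (2 + 4·5 + 8)/6 = 30/6 = 5; σ²_A = ((8−2)/6)² = 1.000
te_B = (10 + 4·11 + 12)/6 = 66/6 = 11; σ²_B = ((12−10)/6)² = 0.111
te_C = (1 + 4·6 + 11)/6 = 36/6 = 6; σ²_C = ((11−1)/6)² = 2.778
te_D = (1 + 4·3 + 11)/6 = 24/6 = 4; σ²_D = ((11−1)/6)² = 2.778
te_E = (2 + 4·4 + 6)/6 = 24/6 = 4; σ²_E = ((6−2)/6)² = 0.444
te_F = (4 + 4·6 + 20)/6 = 48/6 = 8; σ²_F = ((20−4)/6)² = 7.111
te_G = (10 + 4·12 + 20)/6 = 78/6 = 13; σ²_G = ((20−10)/6)² = 2.778
te_H = (1 + 4·2 + 9)/6 = 18/6 = 3; σ²_H = ((9−1)/6)² = 1.778
te_I = (9 + 4·11 + 19)/6 = 72/6 = 12; σ²_I = ((19−9)/6)² = 2.778
te_J = (2 + 4·7 + 12)/6 = 42/6 = 7; σ²_J = ((12−2)/6)² = 2.778

Forward pass:
ES_A = 0; EF_A = 5
ES_B = 0; EF_B = 11
ES_C = 11; EF_C = 11+6 = 17
ES_D = 11; EF_D = 11+4 = 15
ES_E = 5; EF_E = 5+4 = 9
ES_F = 11; EF_F = 11+8 = 19
ES_G = max(EF_A=5, EF_B=11) = 11; EF_G = 11+13 = 24
ES_H = 5; EF_H = 5+3 = 8
ES_I = max(EF_A=5, EF_F=19) = 19; EF_I = 19+12 = 31
ES_J = max(EF_C=17, EF_D=15, EF_E=9, EF_G=24, EF_H=8, EF_I=31) = 31; EF_J = 31+7 = 38
Expected project duration μ = 38 hours. Critical path: B → F → I → J.

Variance along critical path = 0.111 + 7.111 + 2.778 + 2.778 = 12.778
σ = √12.778 = 3.575 hours

3.57 hours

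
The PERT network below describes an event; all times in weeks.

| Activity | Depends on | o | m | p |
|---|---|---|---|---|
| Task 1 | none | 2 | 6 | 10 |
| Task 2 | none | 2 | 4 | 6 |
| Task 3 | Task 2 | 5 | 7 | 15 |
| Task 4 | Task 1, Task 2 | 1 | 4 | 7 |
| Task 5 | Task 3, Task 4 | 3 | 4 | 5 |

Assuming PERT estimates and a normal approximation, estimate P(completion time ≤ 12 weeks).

0.014

te_Task 1 = (2 + 4·6 + 10)/6 = 36/6 = 6; σ²_Task 1 = ((10−2)/6)² = 1.778
te_Task 2 = (2 + 4·4 + 6)/6 = 24/6 = 4; σ²_Task 2 = ((6−2)/6)² = 0.444
te_Task 3 = (5 + 4·7 + 15)/6 = 48/6 = 8; σ²_Task 3 = ((15−5)/6)² = 2.778
te_Task 4 = (1 + 4·4 + 7)/6 = 24/6 = 4; σ²_Task 4 = ((7−1)/6)² = 1.000
te_Task 5 = (3 + 4·4 + 5)/6 = 24/6 = 4; σ²_Task 5 = ((5−3)/6)² = 0.111

Forward pass:
ES_Task 1 = 0; EF_Task 1 = 6
ES_Task 2 = 0; EF_Task 2 = 4
ES_Task 3 = 4; EF_Task 3 = 4+8 = 12
ES_Task 4 = max(EF_Task 1=6, EF_Task 2=4) = 6; EF_Task 4 = 6+4 = 10
ES_Task 5 = max(EF_Task 3=12, EF_Task 4=10) = 12; EF_Task 5 = 12+4 = 16
Expected project duration μ = 16 weeks. Critical path: Task 2 → Task 3 → Task 5.

Variance along critical path = 0.444 + 2.778 + 0.111 = 3.333; σ = √3.333 = 1.826 weeks.
Z = (12 − 16) / 1.826 = -2.191
P(T ≤ 12) = Φ(-2.191) ≈ 0.014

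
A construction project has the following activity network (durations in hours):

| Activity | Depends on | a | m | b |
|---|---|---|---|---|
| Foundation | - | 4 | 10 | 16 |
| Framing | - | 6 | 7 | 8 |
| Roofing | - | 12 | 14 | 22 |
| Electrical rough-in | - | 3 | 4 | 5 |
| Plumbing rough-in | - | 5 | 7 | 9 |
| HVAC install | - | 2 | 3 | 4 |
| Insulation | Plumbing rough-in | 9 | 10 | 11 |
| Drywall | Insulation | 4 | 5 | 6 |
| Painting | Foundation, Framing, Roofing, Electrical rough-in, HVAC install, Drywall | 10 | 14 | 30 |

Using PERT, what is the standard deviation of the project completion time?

3.43 hours

te_Foundation = (4 + 4·10 + 16)/6 = 60/6 = 10; σ²_Foundation = ((16−4)/6)² = 4.000
te_Framing = (6 + 4·7 + 8)/6 = 42/6 = 7; σ²_Framing = ((8−6)/6)² = 0.111
te_Roofing = (12 + 4·14 + 22)/6 = 90/6 = 15; σ²_Roofing = ((22−12)/6)² = 2.778
te_Electrical rough-in = (3 + 4·4 + 5)/6 = 24/6 = 4; σ²_Electrical rough-in = ((5−3)/6)² = 0.111
te_Plumbing rough-in = (5 + 4·7 + 9)/6 = 42/6 = 7; σ²_Plumbing rough-in = ((9−5)/6)² = 0.444
te_HVAC install = (2 + 4·3 + 4)/6 = 18/6 = 3; σ²_HVAC install = ((4−2)/6)² = 0.111
te_Insulation = (9 + 4·10 + 11)/6 = 60/6 = 10; σ²_Insulation = ((11−9)/6)² = 0.111
te_Drywall = (4 + 4·5 + 6)/6 = 30/6 = 5; σ²_Drywall = ((6−4)/6)² = 0.111
te_Painting = (10 + 4·14 + 30)/6 = 96/6 = 16; σ²_Painting = ((30−10)/6)² = 11.111

Forward pass:
ES_Foundation = 0; EF_Foundation = 10
ES_Framing = 0; EF_Framing = 7
ES_Roofing = 0; EF_Roofing = 15
ES_Electrical rough-in = 0; EF_Electrical rough-in = 4
ES_Plumbing rough-in = 0; EF_Plumbing rough-in = 7
ES_HVAC install = 0; EF_HVAC install = 3
ES_Insulation = 7; EF_Insulation = 7+10 = 17
ES_Drywall = 17; EF_Drywall = 17+5 = 22
ES_Painting = max(EF_Foundation=10, EF_Framing=7, EF_Roofing=15, EF_Electrical rough-in=4, EF_HVAC install=3, EF_Drywall=22) = 22; EF_Painting = 22+16 = 38
Expected project duration μ = 38 hours. Critical path: Plumbing rough-in → Insulation → Drywall → Painting.

Variance along critical path = 0.444 + 0.111 + 0.111 + 11.111 = 11.778
σ = √11.778 = 3.432 hours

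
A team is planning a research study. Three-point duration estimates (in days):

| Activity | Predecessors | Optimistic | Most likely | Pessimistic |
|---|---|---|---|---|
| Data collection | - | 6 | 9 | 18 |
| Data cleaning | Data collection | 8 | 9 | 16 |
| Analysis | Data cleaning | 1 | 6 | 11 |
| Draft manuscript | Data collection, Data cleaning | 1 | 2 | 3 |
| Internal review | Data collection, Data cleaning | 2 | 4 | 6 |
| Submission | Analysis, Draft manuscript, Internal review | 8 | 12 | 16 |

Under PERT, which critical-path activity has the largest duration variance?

Data collection

te_Data collection = (6 + 4·9 + 18)/6 = 60/6 = 10; σ²_Data collection = ((18−6)/6)² = 4.000
te_Data cleaning = (8 + 4·9 + 16)/6 = 60/6 = 10; σ²_Data cleaning = ((16−8)/6)² = 1.778
te_Analysis = (1 + 4·6 + 11)/6 = 36/6 = 6; σ²_Analysis = ((11−1)/6)² = 2.778
te_Draft manuscript = (1 + 4·2 + 3)/6 = 12/6 = 2; σ²_Draft manuscript = ((3−1)/6)² = 0.111
te_Internal review = (2 + 4·4 + 6)/6 = 24/6 = 4; σ²_Internal review = ((6−2)/6)² = 0.444
te_Submission = (8 + 4·12 + 16)/6 = 72/6 = 12; σ²_Submission = ((16−8)/6)² = 1.778

Forward pass:
ES_Data collection = 0; EF_Data collection = 10
ES_Data cleaning = 10; EF_Data cleaning = 10+10 = 20
ES_Analysis = 20; EF_Analysis = 20+6 = 26
ES_Draft manuscript = max(EF_Data collection=10, EF_Data cleaning=20) = 20; EF_Draft manuscript = 20+2 = 22
ES_Internal review = max(EF_Data collection=10, EF_Data cleaning=20) = 20; EF_Internal review = 20+4 = 24
ES_Submission = max(EF_Analysis=26, EF_Draft manuscript=22, EF_Internal review=24) = 26; EF_Submission = 26+12 = 38
Expected project duration μ = 38 days. Critical path: Data collection → Data cleaning → Analysis → Submission.

Variances on critical path: σ²_Data collection=4.000, σ²_Data cleaning=1.778, σ²_Analysis=2.778, σ²_Submission=1.778.
Largest is σ²_Data collection = 4.000.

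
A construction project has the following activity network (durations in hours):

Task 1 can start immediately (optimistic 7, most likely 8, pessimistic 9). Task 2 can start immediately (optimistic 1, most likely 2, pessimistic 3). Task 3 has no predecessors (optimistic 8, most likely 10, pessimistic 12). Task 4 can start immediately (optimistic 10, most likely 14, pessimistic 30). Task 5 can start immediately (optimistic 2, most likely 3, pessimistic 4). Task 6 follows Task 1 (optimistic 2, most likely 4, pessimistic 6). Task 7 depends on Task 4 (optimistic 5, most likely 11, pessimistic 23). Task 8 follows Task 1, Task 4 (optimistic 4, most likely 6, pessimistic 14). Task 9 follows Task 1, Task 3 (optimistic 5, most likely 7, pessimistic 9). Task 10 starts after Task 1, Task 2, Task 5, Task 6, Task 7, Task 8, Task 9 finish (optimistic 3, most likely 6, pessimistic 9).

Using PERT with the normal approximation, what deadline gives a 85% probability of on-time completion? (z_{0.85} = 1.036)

38.8 hours

te_Task 1 = (7 + 4·8 + 9)/6 = 48/6 = 8; σ²_Task 1 = ((9−7)/6)² = 0.111
te_Task 2 = (1 + 4·2 + 3)/6 = 12/6 = 2; σ²_Task 2 = ((3−1)/6)² = 0.111
te_Task 3 = (8 + 4·10 + 12)/6 = 60/6 = 10; σ²_Task 3 = ((12−8)/6)² = 0.444
te_Task 4 = (10 + 4·14 + 30)/6 = 96/6 = 16; σ²_Task 4 = ((30−10)/6)² = 11.111
te_Task 5 = (2 + 4·3 + 4)/6 = 18/6 = 3; σ²_Task 5 = ((4−2)/6)² = 0.111
te_Task 6 = (2 + 4·4 + 6)/6 = 24/6 = 4; σ²_Task 6 = ((6−2)/6)² = 0.444
te_Task 7 = (5 + 4·11 + 23)/6 = 72/6 = 12; σ²_Task 7 = ((23−5)/6)² = 9.000
te_Task 8 = (4 + 4·6 + 14)/6 = 42/6 = 7; σ²_Task 8 = ((14−4)/6)² = 2.778
te_Task 9 = (5 + 4·7 + 9)/6 = 42/6 = 7; σ²_Task 9 = ((9−5)/6)² = 0.444
te_Task 10 = (3 + 4·6 + 9)/6 = 36/6 = 6; σ²_Task 10 = ((9−3)/6)² = 1.000

Forward pass:
ES_Task 1 = 0; EF_Task 1 = 8
ES_Task 2 = 0; EF_Task 2 = 2
ES_Task 3 = 0; EF_Task 3 = 10
ES_Task 4 = 0; EF_Task 4 = 16
ES_Task 5 = 0; EF_Task 5 = 3
ES_Task 6 = 8; EF_Task 6 = 8+4 = 12
ES_Task 7 = 16; EF_Task 7 = 16+12 = 28
ES_Task 8 = max(EF_Task 1=8, EF_Task 4=16) = 16; EF_Task 8 = 16+7 = 23
ES_Task 9 = max(EF_Task 1=8, EF_Task 3=10) = 10; EF_Task 9 = 10+7 = 17
ES_Task 10 = max(EF_Task 1=8, EF_Task 2=2, EF_Task 5=3, EF_Task 6=12, EF_Task 7=28, EF_Task 8=23, EF_Task 9=17) = 28; EF_Task 10 = 28+6 = 34
Expected project duration μ = 34 hours. Critical path: Task 4 → Task 7 → Task 10.

Variance along critical path = 11.111 + 9.000 + 1.000 = 21.111; σ = 4.595 hours.
D = μ + z·σ = 34 + 1.036·4.595 = 38.8 hours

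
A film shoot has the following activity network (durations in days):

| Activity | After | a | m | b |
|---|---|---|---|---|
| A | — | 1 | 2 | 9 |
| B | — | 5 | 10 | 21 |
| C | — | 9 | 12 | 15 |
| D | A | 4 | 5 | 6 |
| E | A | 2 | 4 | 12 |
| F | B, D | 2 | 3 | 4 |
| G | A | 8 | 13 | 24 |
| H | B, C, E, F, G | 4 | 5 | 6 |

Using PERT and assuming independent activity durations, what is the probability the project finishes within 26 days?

te_A = (1 + 4·2 + 9)/6 = 18/6 = 3; σ²_A = ((9−1)/6)² = 1.778
te_B = (5 + 4·10 + 21)/6 = 66/6 = 11; σ²_B = ((21−5)/6)² = 7.111
te_C = (9 + 4·12 + 15)/6 = 72/6 = 12; σ²_C = ((15−9)/6)² = 1.000
te_D = (4 + 4·5 + 6)/6 = 30/6 = 5; σ²_D = ((6−4)/6)² = 0.111
te_E = (2 + 4·4 + 12)/6 = 30/6 = 5; σ²_E = ((12−2)/6)² = 2.778
te_F = (2 + 4·3 + 4)/6 = 18/6 = 3; σ²_F = ((4−2)/6)² = 0.111
te_G = (8 + 4·13 + 24)/6 = 84/6 = 14; σ²_G = ((24−8)/6)² = 7.111
te_H = (4 + 4·5 + 6)/6 = 30/6 = 5; σ²_H = ((6−4)/6)² = 0.111

Forward pass:
ES_A = 0; EF_A = 3
ES_B = 0; EF_B = 11
ES_C = 0; EF_C = 12
ES_D = 3; EF_D = 3+5 = 8
ES_E = 3; EF_E = 3+5 = 8
ES_F = max(EF_B=11, EF_D=8) = 11; EF_F = 11+3 = 14
ES_G = 3; EF_G = 3+14 = 17
ES_H = max(EF_B=11, EF_C=12, EF_E=8, EF_F=14, EF_G=17) = 17; EF_H = 17+5 = 22
Expected project duration μ = 22 days. Critical path: A → G → H.

Variance along critical path = 1.778 + 7.111 + 0.111 = 9.000; σ = √9.000 = 3.000 days.
Z = (26 − 22) / 3.000 = 1.333
P(T ≤ 26) = Φ(1.333) ≈ 0.909

0.909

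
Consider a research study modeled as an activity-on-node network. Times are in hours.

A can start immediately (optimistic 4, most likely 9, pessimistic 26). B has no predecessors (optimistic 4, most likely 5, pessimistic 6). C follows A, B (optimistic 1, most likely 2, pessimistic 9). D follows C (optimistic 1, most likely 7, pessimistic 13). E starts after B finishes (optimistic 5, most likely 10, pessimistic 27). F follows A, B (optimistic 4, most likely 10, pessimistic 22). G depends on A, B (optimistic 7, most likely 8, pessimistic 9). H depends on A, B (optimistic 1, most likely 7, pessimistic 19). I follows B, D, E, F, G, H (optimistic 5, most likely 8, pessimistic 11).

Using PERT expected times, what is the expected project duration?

te_A = (4 + 4·9 + 26)/6 = 66/6 = 11
te_B = (4 + 4·5 + 6)/6 = 30/6 = 5
te_C = (1 + 4·2 + 9)/6 = 18/6 = 3
te_D = (1 + 4·7 + 13)/6 = 42/6 = 7
te_E = (5 + 4·10 + 27)/6 = 72/6 = 12
te_F = (4 + 4·10 + 22)/6 = 66/6 = 11
te_G = (7 + 4·8 + 9)/6 = 48/6 = 8
te_H = (1 + 4·7 + 19)/6 = 48/6 = 8
te_I = (5 + 4·8 + 11)/6 = 48/6 = 8

Forward pass:
ES_A = 0; EF_A = 11
ES_B = 0; EF_B = 5
ES_C = max(EF_A=11, EF_B=5) = 11; EF_C = 11+3 = 14
ES_D = 14; EF_D = 14+7 = 21
ES_E = 5; EF_E = 5+12 = 17
ES_F = max(EF_A=11, EF_B=5) = 11; EF_F = 11+11 = 22
ES_G = max(EF_A=11, EF_B=5) = 11; EF_G = 11+8 = 19
ES_H = max(EF_A=11, EF_B=5) = 11; EF_H = 11+8 = 19
ES_I = max(EF_B=5, EF_D=21, EF_E=17, EF_F=22, EF_G=19, EF_H=19) = 22; EF_I = 22+8 = 30
Expected project duration μ = 30 hours. Critical path: A → F → I.

30 hours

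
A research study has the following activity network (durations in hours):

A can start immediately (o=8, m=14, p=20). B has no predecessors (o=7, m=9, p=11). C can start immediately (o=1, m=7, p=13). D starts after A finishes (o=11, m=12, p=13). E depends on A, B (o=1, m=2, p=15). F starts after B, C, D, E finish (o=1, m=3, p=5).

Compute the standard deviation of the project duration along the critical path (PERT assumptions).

te_A = (8 + 4·14 + 20)/6 = 84/6 = 14; σ²_A = ((20−8)/6)² = 4.000
te_B = (7 + 4·9 + 11)/6 = 54/6 = 9; σ²_B = ((11−7)/6)² = 0.444
te_C = (1 + 4·7 + 13)/6 = 42/6 = 7; σ²_C = ((13−1)/6)² = 4.000
te_D = (11 + 4·12 + 13)/6 = 72/6 = 12; σ²_D = ((13−11)/6)² = 0.111
te_E = (1 + 4·2 + 15)/6 = 24/6 = 4; σ²_E = ((15−1)/6)² = 5.444
te_F = (1 + 4·3 + 5)/6 = 18/6 = 3; σ²_F = ((5−1)/6)² = 0.444

Forward pass:
ES_A = 0; EF_A = 14
ES_B = 0; EF_B = 9
ES_C = 0; EF_C = 7
ES_D = 14; EF_D = 14+12 = 26
ES_E = max(EF_A=14, EF_B=9) = 14; EF_E = 14+4 = 18
ES_F = max(EF_B=9, EF_C=7, EF_D=26, EF_E=18) = 26; EF_F = 26+3 = 29
Expected project duration μ = 29 hours. Critical path: A → D → F.

Variance along critical path = 4.000 + 0.111 + 0.444 = 4.556
σ = √4.556 = 2.134 hours

2.13 hours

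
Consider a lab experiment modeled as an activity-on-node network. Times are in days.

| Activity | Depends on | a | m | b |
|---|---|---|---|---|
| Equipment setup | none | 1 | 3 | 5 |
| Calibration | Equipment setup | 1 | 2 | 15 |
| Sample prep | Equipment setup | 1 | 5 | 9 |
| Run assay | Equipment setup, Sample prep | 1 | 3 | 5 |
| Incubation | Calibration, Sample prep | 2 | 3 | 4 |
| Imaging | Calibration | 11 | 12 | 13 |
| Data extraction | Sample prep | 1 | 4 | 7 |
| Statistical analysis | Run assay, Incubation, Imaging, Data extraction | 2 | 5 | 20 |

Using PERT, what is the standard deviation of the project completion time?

3.87 days

te_Equipment setup = (1 + 4·3 + 5)/6 = 18/6 = 3; σ²_Equipment setup = ((5−1)/6)² = 0.444
te_Calibration = (1 + 4·2 + 15)/6 = 24/6 = 4; σ²_Calibration = ((15−1)/6)² = 5.444
te_Sample prep = (1 + 4·5 + 9)/6 = 30/6 = 5; σ²_Sample prep = ((9−1)/6)² = 1.778
te_Run assay = (1 + 4·3 + 5)/6 = 18/6 = 3; σ²_Run assay = ((5−1)/6)² = 0.444
te_Incubation = (2 + 4·3 + 4)/6 = 18/6 = 3; σ²_Incubation = ((4−2)/6)² = 0.111
te_Imaging = (11 + 4·12 + 13)/6 = 72/6 = 12; σ²_Imaging = ((13−11)/6)² = 0.111
te_Data extraction = (1 + 4·4 + 7)/6 = 24/6 = 4; σ²_Data extraction = ((7−1)/6)² = 1.000
te_Statistical analysis = (2 + 4·5 + 20)/6 = 42/6 = 7; σ²_Statistical analysis = ((20−2)/6)² = 9.000

Forward pass:
ES_Equipment setup = 0; EF_Equipment setup = 3
ES_Calibration = 3; EF_Calibration = 3+4 = 7
ES_Sample prep = 3; EF_Sample prep = 3+5 = 8
ES_Run assay = max(EF_Equipment setup=3, EF_Sample prep=8) = 8; EF_Run assay = 8+3 = 11
ES_Incubation = max(EF_Calibration=7, EF_Sample prep=8) = 8; EF_Incubation = 8+3 = 11
ES_Imaging = 7; EF_Imaging = 7+12 = 19
ES_Data extraction = 8; EF_Data extraction = 8+4 = 12
ES_Statistical analysis = max(EF_Run assay=11, EF_Incubation=11, EF_Imaging=19, EF_Data extraction=12) = 19; EF_Statistical analysis = 19+7 = 26
Expected project duration μ = 26 days. Critical path: Equipment setup → Calibration → Imaging → Statistical analysis.

Variance along critical path = 0.444 + 5.444 + 0.111 + 9.000 = 15.000
σ = √15.000 = 3.873 days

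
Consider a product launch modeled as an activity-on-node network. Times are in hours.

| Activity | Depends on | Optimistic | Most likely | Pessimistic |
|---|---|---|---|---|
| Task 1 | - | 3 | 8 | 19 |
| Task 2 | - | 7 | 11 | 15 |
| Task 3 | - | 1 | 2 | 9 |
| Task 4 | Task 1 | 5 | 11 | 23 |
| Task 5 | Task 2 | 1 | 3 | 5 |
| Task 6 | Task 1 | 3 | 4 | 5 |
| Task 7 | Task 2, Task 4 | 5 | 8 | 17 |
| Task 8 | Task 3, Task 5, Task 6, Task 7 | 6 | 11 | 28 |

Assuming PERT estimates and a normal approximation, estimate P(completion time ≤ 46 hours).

te_Task 1 = (3 + 4·8 + 19)/6 = 54/6 = 9; σ²_Task 1 = ((19−3)/6)² = 7.111
te_Task 2 = (7 + 4·11 + 15)/6 = 66/6 = 11; σ²_Task 2 = ((15−7)/6)² = 1.778
te_Task 3 = (1 + 4·2 + 9)/6 = 18/6 = 3; σ²_Task 3 = ((9−1)/6)² = 1.778
te_Task 4 = (5 + 4·11 + 23)/6 = 72/6 = 12; σ²_Task 4 = ((23−5)/6)² = 9.000
te_Task 5 = (1 + 4·3 + 5)/6 = 18/6 = 3; σ²_Task 5 = ((5−1)/6)² = 0.444
te_Task 6 = (3 + 4·4 + 5)/6 = 24/6 = 4; σ²_Task 6 = ((5−3)/6)² = 0.111
te_Task 7 = (5 + 4·8 + 17)/6 = 54/6 = 9; σ²_Task 7 = ((17−5)/6)² = 4.000
te_Task 8 = (6 + 4·11 + 28)/6 = 78/6 = 13; σ²_Task 8 = ((28−6)/6)² = 13.444

Forward pass:
ES_Task 1 = 0; EF_Task 1 = 9
ES_Task 2 = 0; EF_Task 2 = 11
ES_Task 3 = 0; EF_Task 3 = 3
ES_Task 4 = 9; EF_Task 4 = 9+12 = 21
ES_Task 5 = 11; EF_Task 5 = 11+3 = 14
ES_Task 6 = 9; EF_Task 6 = 9+4 = 13
ES_Task 7 = max(EF_Task 2=11, EF_Task 4=21) = 21; EF_Task 7 = 21+9 = 30
ES_Task 8 = max(EF_Task 3=3, EF_Task 5=14, EF_Task 6=13, EF_Task 7=30) = 30; EF_Task 8 = 30+13 = 43
Expected project duration μ = 43 hours. Critical path: Task 1 → Task 4 → Task 7 → Task 8.

Variance along critical path = 7.111 + 9.000 + 4.000 + 13.444 = 33.556; σ = √33.556 = 5.793 hours.
Z = (46 − 43) / 5.793 = 0.518
P(T ≤ 46) = Φ(0.518) ≈ 0.698

0.698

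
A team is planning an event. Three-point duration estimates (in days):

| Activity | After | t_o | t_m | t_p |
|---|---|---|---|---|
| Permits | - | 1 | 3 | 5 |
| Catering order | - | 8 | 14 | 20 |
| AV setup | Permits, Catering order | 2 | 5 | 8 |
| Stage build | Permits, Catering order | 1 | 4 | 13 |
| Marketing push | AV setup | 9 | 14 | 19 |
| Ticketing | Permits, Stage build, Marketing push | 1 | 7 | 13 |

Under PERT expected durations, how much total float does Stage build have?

te_Permits = (1 + 4·3 + 5)/6 = 18/6 = 3
te_Catering order = (8 + 4·14 + 20)/6 = 84/6 = 14
te_AV setup = (2 + 4·5 + 8)/6 = 30/6 = 5
te_Stage build = (1 + 4·4 + 13)/6 = 30/6 = 5
te_Marketing push = (9 + 4·14 + 19)/6 = 84/6 = 14
te_Ticketing = (1 + 4·7 + 13)/6 = 42/6 = 7

Forward pass:
ES_Permits = 0; EF_Permits = 3
ES_Catering order = 0; EF_Catering order = 14
ES_AV setup = max(EF_Permits=3, EF_Catering order=14) = 14; EF_AV setup = 14+5 = 19
ES_Stage build = max(EF_Permits=3, EF_Catering order=14) = 14; EF_Stage build = 14+5 = 19
ES_Marketing push = 19; EF_Marketing push = 19+14 = 33
ES_Ticketing = max(EF_Permits=3, EF_Stage build=19, EF_Marketing push=33) = 33; EF_Ticketing = 33+7 = 40
Expected project duration μ = 40 days. Critical path: Catering order → AV setup → Marketing push → Ticketing.

Backward pass:
LF_Ticketing = 40; LS_Ticketing = 40−7 = 33
LF_Marketing push = LS_Ticketing = 33; LS_Marketing push = 33−14 = 19
LF_Stage build = LS_Ticketing = 33; LS_Stage build = 33−5 = 28
LF_AV setup = LS_Marketing push = 19; LS_AV setup = 19−5 = 14
LF_Catering order = min(LS_AV setup=14, LS_Stage build=28) = 14; LS_Catering order = 14−14 = 0
LF_Permits = min(LS_AV setup=14, LS_Stage build=28, LS_Ticketing=33) = 14; LS_Permits = 14−3 = 11
Slack_Stage build = LS_Stage build − ES_Stage build = 28 − 14 = 14

14 days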